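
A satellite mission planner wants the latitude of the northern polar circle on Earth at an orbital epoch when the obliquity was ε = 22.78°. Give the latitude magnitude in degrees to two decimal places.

The polar circle is the lowest latitude that experiences at least one full rotation of continuous daylight at the northern-summer solstice; it lies at |φ| = 90° − ε = 90° − 22.78° = 67.22°.

67.22°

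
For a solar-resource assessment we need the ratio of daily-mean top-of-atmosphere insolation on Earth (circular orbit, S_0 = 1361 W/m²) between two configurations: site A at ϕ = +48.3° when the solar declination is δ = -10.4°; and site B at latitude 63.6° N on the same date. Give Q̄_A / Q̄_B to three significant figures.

Q̄_A / Q̄_B ≈ 2.14

— Configuration A (ϕ=+48.3°):
cos h₀ = −tan(+48.3°) tan(-10.400°) = 0.2060, h₀ = 1.3633 rad.
Bracket: h₀ sin ϕ sin δ + cos ϕ cos δ sin h₀ = 1.3633×0.74664×-0.18052 + 0.66523×0.98357×0.97855 = -0.183750 + 0.640266 = 0.456516.
Q̄ = (S_0/π) × [bracket] = (1361/π) × 0.456516 = 197.77 W/m².
— Configuration B (ϕ=+63.6°):
cos h₀ = −tan(+63.6°) tan(-10.400°) = 0.3697, h₀ = 1.1921 rad.
Bracket: h₀ sin ϕ sin δ + cos ϕ cos δ sin h₀ = 1.1921×0.89571×-0.18052 + 0.44464×0.98357×0.92914 = -0.192755 + 0.406345 = 0.213590.
Q̄ = (S_0/π) × [bracket] = (1361/π) × 0.213590 = 92.531 W/m².
Ratio Q̄_A / Q̄_B = 197.77 / 92.531 = 2.137.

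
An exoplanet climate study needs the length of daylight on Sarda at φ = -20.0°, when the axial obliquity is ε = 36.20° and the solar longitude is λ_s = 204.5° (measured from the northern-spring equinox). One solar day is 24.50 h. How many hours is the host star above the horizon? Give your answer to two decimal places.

Solar declination: sin δ = sin ε · sin λ_s = sin 36.20° × sin 204.5° = -0.24492, so δ = -14.177°.
cos H₀ = −tan φ · tan δ = −tan(-20.0°) × tan(-14.177°) = -0.0919, so H₀ = 1.6629 rad = 95.28°.
Daylight = 2H₀/(2π) × 24.50 h = (1.6629/π) × 24.50 = 12.97 h.

12.97 h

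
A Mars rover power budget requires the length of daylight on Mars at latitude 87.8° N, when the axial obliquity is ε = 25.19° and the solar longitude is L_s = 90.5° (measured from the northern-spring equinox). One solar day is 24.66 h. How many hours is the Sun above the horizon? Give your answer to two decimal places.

24.66 h

Solar declination: sin δ = sin ε · sin L_s = sin 25.19° × sin 90.5° = 0.42561, so δ = +25.189°.
Sunrise equation: cos h₀ = −tan ϕ · tan δ = -12.2430 ≤ −1, so the Sun never sets (polar day) and h₀ = π.
Daylight = 2h₀/(2π) × 24.66 h = (3.1416/π) × 24.66 = 24.66 h.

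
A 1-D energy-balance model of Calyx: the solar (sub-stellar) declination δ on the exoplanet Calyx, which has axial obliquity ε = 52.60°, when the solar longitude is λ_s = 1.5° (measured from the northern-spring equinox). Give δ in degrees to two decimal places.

sin δ = sin ε · sin λ_s = sin 52.60° × sin 1.5° = 0.020795.
δ = arcsin(0.020795) = +1.19°.

δ = +1.19°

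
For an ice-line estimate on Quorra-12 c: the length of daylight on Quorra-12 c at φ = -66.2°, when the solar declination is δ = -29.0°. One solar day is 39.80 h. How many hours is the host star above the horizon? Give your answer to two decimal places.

39.80 h

Sunrise equation: cos H₀ = −tan φ · tan δ = -1.2568 ≤ −1, so the host star never sets (polar day) and H₀ = π.
Daylight = 2H₀/(2π) × 39.80 h = (3.1416/π) × 39.80 = 39.80 h.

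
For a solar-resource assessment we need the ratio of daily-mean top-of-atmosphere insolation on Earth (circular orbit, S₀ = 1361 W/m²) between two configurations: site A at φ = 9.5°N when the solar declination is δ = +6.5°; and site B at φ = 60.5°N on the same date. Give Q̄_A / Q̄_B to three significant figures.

— Configuration A (φ=+9.5°):
cos H₀ = −tan(+9.5°) tan(+6.500°) = -0.0191, H₀ = 1.5899 rad.
Bracket: H₀ sin φ sin δ + cos φ cos δ sin H₀ = 1.5899×0.16505×0.11320 + 0.98629×0.99357×0.99982 = 0.029705 + 0.979772 = 1.009477.
Q̄ = (S₀/π) × [bracket] = (1361/π) × 1.009477 = 437.33 W/m².
— Configuration B (φ=+60.5°):
cos H₀ = −tan(+60.5°) tan(+6.500°) = -0.2014, H₀ = 1.7736 rad.
Bracket: H₀ sin φ sin δ + cos φ cos δ sin H₀ = 1.7736×0.87036×0.11320 + 0.49242×0.99357×0.97951 = 0.174744 + 0.479229 = 0.653973.
Q̄ = (S₀/π) × [bracket] = (1361/π) × 0.653973 = 283.31 W/m².
Ratio Q̄_A / Q̄_B = 437.33 / 283.31 = 1.544.

Q̄_A / Q̄_B ≈ 1.54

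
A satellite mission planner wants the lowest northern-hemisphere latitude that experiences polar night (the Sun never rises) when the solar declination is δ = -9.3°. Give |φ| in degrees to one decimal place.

Polar night requires cos H₀ = −tan φ tan δ ≥ 1, i.e. tan φ tan δ ≤ −1.
The boundary is |tan φ| · |tan δ| = 1, so |φ| = 90° − |δ| = 90° − 9.3° = 80.7° in the northern hemisphere.

|φ| = 80.7°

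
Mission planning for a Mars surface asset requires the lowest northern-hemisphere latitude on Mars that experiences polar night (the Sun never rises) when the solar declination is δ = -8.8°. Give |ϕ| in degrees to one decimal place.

Polar night requires cos h₀ = −tan ϕ tan δ ≥ 1, i.e. tan ϕ tan δ ≤ −1.
The boundary is |tan ϕ| · |tan δ| = 1, so |ϕ| = 90° − |δ| = 90° − 8.8° = 81.2° in the northern hemisphere.

|ϕ| = 81.2°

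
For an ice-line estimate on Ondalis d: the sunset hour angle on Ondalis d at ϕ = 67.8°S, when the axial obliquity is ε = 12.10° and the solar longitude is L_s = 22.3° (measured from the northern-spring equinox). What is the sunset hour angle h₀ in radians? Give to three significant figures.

h₀ = 1.37 rad

Solar declination: sin δ = sin ε · sin L_s = sin 12.10° × sin 22.3° = 0.07954, so δ = +4.562°.
cos h₀ = −tan ϕ · tan δ = −tan(-67.8°) × tan(+4.562°) = 0.1955, so h₀ = 1.3740 rad = 78.72°.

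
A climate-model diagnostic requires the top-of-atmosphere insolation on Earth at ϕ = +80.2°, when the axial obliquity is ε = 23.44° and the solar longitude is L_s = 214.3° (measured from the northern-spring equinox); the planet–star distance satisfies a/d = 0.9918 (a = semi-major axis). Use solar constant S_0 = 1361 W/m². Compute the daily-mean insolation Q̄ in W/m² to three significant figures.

Q̄ ≈ 0.00 W/m²

Solar declination: sin δ = sin ε · sin L_s = sin 23.44° × sin 214.3° = -0.22416, so δ = -12.954°.
cos h₀ = −tan(+80.2°) tan(-12.954°) = 1.3317 ≥ 1 ⇒ polar night, h₀ = 0 and Q̄ = 0.
Inverse-square distance factor (a/d)² = 0.9918² = 0.983667.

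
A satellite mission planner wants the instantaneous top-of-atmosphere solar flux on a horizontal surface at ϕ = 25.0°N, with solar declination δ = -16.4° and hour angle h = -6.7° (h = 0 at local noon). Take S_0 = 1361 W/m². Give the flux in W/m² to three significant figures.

1.01e+03 W/m²

cos θ_z = sin ϕ sin δ + cos ϕ cos δ cos h = -0.119323 + 0.863496 = 0.744173.
Flux = S_0 · cos θ_z = 1361 × 0.744173 = 1013 W/m².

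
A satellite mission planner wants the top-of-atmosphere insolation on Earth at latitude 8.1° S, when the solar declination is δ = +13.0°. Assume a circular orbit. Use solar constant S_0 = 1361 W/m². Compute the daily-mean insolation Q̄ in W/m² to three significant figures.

cos h₀ = −tan(-8.1°) tan(+13.000°) = 0.0329, h₀ = 1.5379 rad.
Bracket: h₀ sin ϕ sin δ + cos ϕ cos δ sin h₀ = 1.5379×-0.14090×0.22495 + 0.99002×0.97437×0.99946 = -0.048744 + 0.964125 = 0.915381.
Q̄ = (S_0/π) × [bracket] = (1361/π) × 0.915381 = 396.6 W/m².

Q̄ ≈ 397 W/m²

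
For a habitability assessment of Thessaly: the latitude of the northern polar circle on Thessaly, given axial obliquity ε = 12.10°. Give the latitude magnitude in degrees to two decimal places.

77.90°

The polar circle is the lowest latitude that experiences at least one full rotation of continuous daylight at the northern-summer solstice; it lies at |φ| = 90° − ε = 90° − 12.10° = 77.90°.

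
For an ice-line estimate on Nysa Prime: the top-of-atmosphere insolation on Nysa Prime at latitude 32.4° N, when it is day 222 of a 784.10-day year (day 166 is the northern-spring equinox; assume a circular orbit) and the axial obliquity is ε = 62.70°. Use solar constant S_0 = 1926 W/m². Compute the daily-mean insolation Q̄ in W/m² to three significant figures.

Solar longitude: L_s = 360° × (222 − 166)/784.10 = 25.711°.
sin δ = sin 62.70° × sin 25.711° = 0.38551, so δ = +22.675°.
cos h₀ = −tan(+32.4°) tan(+22.675°) = -0.2651, h₀ = 1.8392 rad.
Bracket: h₀ sin ϕ sin δ + cos ϕ cos δ sin h₀ = 1.8392×0.53583×0.38551 + 0.84433×0.92270×0.96421 = 0.379920 + 0.751181 = 1.131101.
Q̄ = (S_0/π) × [bracket] = (1926/π) × 1.131101 = 693.4 W/m².

Q̄ ≈ 693 W/m²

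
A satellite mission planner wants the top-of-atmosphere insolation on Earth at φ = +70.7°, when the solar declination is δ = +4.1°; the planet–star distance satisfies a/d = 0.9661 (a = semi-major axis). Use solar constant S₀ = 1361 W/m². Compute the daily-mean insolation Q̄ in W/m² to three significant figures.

cos H₀ = −tan(+70.7°) tan(+4.100°) = -0.2047, H₀ = 1.7769 rad.
Bracket: H₀ sin φ sin δ + cos φ cos δ sin H₀ = 1.7769×0.94380×0.07150 + 0.33051×0.99744×0.97883 = 0.119908 + 0.322685 = 0.442593.
Inverse-square distance factor (a/d)² = 0.9661² = 0.933349.
Q̄ = (S₀/π) × 0.933349 × [bracket] = (1361/π) × 0.933349 × 0.442593 = 179.0 W/m².

Q̄ ≈ 179 W/m²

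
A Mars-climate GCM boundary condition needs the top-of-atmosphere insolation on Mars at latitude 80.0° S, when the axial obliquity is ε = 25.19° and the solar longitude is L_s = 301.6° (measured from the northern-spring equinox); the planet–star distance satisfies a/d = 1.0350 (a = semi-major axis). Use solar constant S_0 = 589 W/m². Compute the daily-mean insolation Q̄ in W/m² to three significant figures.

Q̄ ≈ 225 W/m²

Solar declination: sin δ = sin ε · sin L_s = sin 25.19° × sin 301.6° = -0.36251, so δ = -21.255°.
cos h₀ = −tan(-80.0°) tan(-21.255°) = -2.2060 ≤ −1 ⇒ polar day, h₀ = π.
Bracket: h₀ sin ϕ sin δ + cos ϕ cos δ sin h₀ = 3.1416×-0.98481×-0.36251 + 0.17365×0.93198×0.00000 = 1.121562 + 0.000000 = 1.121562.
Inverse-square distance factor (a/d)² = 1.0350² = 1.071225.
Q̄ = (S_0/π) × 1.071225 × [bracket] = (589/π) × 1.071225 × 1.121562 = 225.3 W/m².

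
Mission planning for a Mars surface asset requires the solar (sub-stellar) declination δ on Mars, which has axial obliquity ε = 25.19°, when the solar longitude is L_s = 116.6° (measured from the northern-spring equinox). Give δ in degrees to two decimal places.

sin δ = sin ε · sin L_s = sin 25.19° × sin 116.6° = 0.380571.
δ = arcsin(0.380571) = +22.37°.

δ = +22.37°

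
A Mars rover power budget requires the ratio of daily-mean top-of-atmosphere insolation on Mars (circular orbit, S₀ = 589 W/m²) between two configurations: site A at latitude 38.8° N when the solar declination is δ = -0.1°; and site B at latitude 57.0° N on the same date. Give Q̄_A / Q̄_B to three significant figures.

— Configuration A (φ=+38.8°):
cos H₀ = −tan(+38.8°) tan(-0.100°) = 0.0014, H₀ = 1.5694 rad.
Bracket: H₀ sin φ sin δ + cos φ cos δ sin H₀ = 1.5694×0.62660×-0.00175 + 0.77934×1.00000×1.00000 = -0.001721 + 0.779340 = 0.777619.
Q̄ = (S₀/π) × [bracket] = (589/π) × 0.777619 = 145.79 W/m².
— Configuration B (φ=+57.0°):
cos H₀ = −tan(+57.0°) tan(-0.100°) = 0.0027, H₀ = 1.5681 rad.
Bracket: H₀ sin φ sin δ + cos φ cos δ sin H₀ = 1.5681×0.83867×-0.00175 + 0.54464×1.00000×1.00000 = -0.002301 + 0.544640 = 0.542339.
Q̄ = (S₀/π) × [bracket] = (589/π) × 0.542339 = 101.68 W/m².
Ratio Q̄_A / Q̄_B = 145.79 / 101.68 = 1.434.

Q̄_A / Q̄_B ≈ 1.43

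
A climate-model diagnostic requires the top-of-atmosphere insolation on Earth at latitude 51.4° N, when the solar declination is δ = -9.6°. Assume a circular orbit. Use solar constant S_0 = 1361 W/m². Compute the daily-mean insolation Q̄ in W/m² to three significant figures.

cos h₀ = −tan(+51.4°) tan(-9.600°) = 0.2119, h₀ = 1.3573 rad.
Bracket: h₀ sin ϕ sin δ + cos ϕ cos δ sin h₀ = 1.3573×0.78152×-0.16677 + 0.62388×0.98600×0.97730 = -0.176902 + 0.601182 = 0.424280.
Q̄ = (S_0/π) × [bracket] = (1361/π) × 0.424280 = 183.8 W/m².

Q̄ ≈ 184 W/m²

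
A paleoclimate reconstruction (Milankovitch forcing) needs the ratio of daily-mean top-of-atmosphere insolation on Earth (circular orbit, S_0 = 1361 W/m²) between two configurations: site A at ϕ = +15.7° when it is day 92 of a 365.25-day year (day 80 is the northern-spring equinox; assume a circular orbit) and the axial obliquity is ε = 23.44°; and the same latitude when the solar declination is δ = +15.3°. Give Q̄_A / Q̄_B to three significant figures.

Q̄_A / Q̄_B ≈ 0.953

— Configuration A (ϕ=+15.7°):
Solar longitude: L_s = 360° × (92 − 80)/365.25 = 11.828°.
sin δ = sin 23.44° × sin 11.828° = 0.08153, so δ = +4.677°.
cos h₀ = −tan(+15.7°) tan(+4.677°) = -0.0230, h₀ = 1.5938 rad.
Bracket: h₀ sin ϕ sin δ + cos ϕ cos δ sin h₀ = 1.5938×0.27060×0.08153 + 0.96269×0.99667×0.99974 = 0.035162 + 0.959235 = 0.994397.
Q̄ = (S_0/π) × [bracket] = (1361/π) × 0.994397 = 430.79 W/m².
— Configuration B (ϕ=+15.7°):
cos h₀ = −tan(+15.7°) tan(+15.300°) = -0.0769, h₀ = 1.6478 rad.
Bracket: h₀ sin ϕ sin δ + cos ϕ cos δ sin h₀ = 1.6478×0.27060×0.26387 + 0.96269×0.96456×0.99704 = 0.117658 + 0.925824 = 1.043482.
Q̄ = (S_0/π) × [bracket] = (1361/π) × 1.043482 = 452.06 W/m².
Ratio Q̄_A / Q̄_B = 430.79 / 452.06 = 0.9529.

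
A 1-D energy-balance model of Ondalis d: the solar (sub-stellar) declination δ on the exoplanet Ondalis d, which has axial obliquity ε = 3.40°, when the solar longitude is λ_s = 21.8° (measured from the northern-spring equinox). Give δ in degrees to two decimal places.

δ = +1.26°

sin δ = sin ε · sin λ_s = sin 3.40° × sin 21.8° = 0.022024.
δ = arcsin(0.022024) = +1.26°.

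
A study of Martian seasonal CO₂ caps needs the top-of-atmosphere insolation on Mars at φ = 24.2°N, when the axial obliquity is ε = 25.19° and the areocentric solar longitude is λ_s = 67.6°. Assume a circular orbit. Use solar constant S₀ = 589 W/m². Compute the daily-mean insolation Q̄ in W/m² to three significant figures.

sin δ = sin 25.19° × sin 67.6° = 0.39351, so δ = +23.173°.
cos H₀ = −tan(+24.2°) tan(+23.173°) = -0.1924, H₀ = 1.7644 rad.
Bracket: H₀ sin φ sin δ + cos φ cos δ sin H₀ = 1.7644×0.40992×0.39351 + 0.91212×0.91932×0.98132 = 0.284611 + 0.822866 = 1.107477.
Q̄ = (S₀/π) × [bracket] = (589/π) × 1.107477 = 207.6 W/m².

Q̄ ≈ 208 W/m²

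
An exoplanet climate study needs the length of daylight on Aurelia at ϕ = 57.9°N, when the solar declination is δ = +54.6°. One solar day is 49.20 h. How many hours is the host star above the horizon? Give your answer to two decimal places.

Sunrise equation: cos h₀ = −tan ϕ · tan δ = -2.2432 ≤ −1, so the host star never sets (polar day) and h₀ = π.
Daylight = 2h₀/(2π) × 49.20 h = (3.1416/π) × 49.20 = 49.20 h.

49.20 h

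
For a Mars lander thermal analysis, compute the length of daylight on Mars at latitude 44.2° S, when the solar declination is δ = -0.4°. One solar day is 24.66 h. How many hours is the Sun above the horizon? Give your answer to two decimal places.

cos H₀ = −tan φ · tan δ = −tan(-44.2°) × tan(-0.400°) = -0.0068, so H₀ = 1.5776 rad = 90.39°.
Daylight = 2H₀/(2π) × 24.66 h = (1.5776/π) × 24.66 = 12.38 h.

12.38 h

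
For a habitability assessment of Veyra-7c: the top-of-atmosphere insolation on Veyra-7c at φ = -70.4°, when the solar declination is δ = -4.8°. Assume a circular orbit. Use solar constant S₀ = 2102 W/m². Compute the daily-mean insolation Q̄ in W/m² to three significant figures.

cos H₀ = −tan(-70.4°) tan(-4.800°) = -0.2358, H₀ = 1.8089 rad.
Bracket: H₀ sin φ sin δ + cos φ cos δ sin H₀ = 1.8089×-0.94206×-0.08368 + 0.33545×0.99649×0.97180 = 0.142598 + 0.324846 = 0.467444.
Q̄ = (S₀/π) × [bracket] = (2102/π) × 0.467444 = 312.8 W/m².

Q̄ ≈ 313 W/m²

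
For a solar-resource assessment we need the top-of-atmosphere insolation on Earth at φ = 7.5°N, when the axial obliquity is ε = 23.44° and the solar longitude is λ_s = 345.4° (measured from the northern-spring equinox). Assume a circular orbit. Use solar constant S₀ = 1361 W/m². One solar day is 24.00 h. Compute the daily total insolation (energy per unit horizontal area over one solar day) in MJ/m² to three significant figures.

Solar declination: sin δ = sin ε · sin λ_s = sin 23.44° × sin 345.4° = -0.10027, so δ = -5.755°.
cos H₀ = −tan(+7.5°) tan(-5.755°) = 0.0133, H₀ = 1.5575 rad.
Bracket: H₀ sin φ sin δ + cos φ cos δ sin H₀ = 1.5575×0.13053×-0.10027 + 0.99144×0.99496×0.99991 = -0.020385 + 0.986354 = 0.965969.
Q̄ = (S₀/π) × [bracket] = (1361/π) × 0.965969 = 418.48 W/m².
Daily total = Q̄ × 24.00 h × 3600 s/h = 418.48 × 24.00 × 3600 / 10⁶ = 36.16 MJ/m².

36.2 MJ/m²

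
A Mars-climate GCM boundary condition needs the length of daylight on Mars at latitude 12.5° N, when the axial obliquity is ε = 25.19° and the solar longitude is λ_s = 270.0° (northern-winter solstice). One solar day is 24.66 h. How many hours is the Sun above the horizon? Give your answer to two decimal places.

Solar declination: sin δ = sin ε · sin λ_s = sin 25.19° × sin 270.0° = -0.42562, so δ = -25.190°.
cos H₀ = −tan φ · tan δ = −tan(+12.5°) × tan(-25.190°) = 0.1043, so H₀ = 1.4663 rad = 84.01°.
Daylight = 2H₀/(2π) × 24.66 h = (1.4663/π) × 24.66 = 11.51 h.

11.51 h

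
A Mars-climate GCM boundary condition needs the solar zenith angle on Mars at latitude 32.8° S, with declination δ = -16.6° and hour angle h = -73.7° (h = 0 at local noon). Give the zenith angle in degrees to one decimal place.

cos θ_z = sin ϕ sin δ + cos ϕ cos δ cos h = 0.154760 + 0.226087 = 0.380847.
θ_z = arccos(0.380847) = 67.6°.

θ_z = 67.6°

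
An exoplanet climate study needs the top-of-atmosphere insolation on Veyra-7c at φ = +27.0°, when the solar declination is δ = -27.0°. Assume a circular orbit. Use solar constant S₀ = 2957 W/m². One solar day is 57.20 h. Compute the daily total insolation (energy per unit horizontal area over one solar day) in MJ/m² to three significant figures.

96.3 MJ/m²

cos H₀ = −tan(+27.0°) tan(-27.000°) = 0.2596, H₀ = 1.3082 rad.
Bracket: H₀ sin φ sin δ + cos φ cos δ sin H₀ = 1.3082×0.45399×-0.45399 + 0.89101×0.89101×0.96571 = -0.269629 + 0.766676 = 0.497047.
Q̄ = (S₀/π) × [bracket] = (2957/π) × 0.497047 = 467.84 W/m².
Daily total = Q̄ × 57.20 h × 3600 s/h = 467.84 × 57.20 × 3600 / 10⁶ = 96.34 MJ/m².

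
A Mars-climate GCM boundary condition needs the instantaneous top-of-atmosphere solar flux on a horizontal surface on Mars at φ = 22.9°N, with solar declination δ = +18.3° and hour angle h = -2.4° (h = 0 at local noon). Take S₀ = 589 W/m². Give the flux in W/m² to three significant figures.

587 W/m²

cos θ_z = sin φ sin δ + cos φ cos δ cos h = 0.122182 + 0.873830 = 0.996012.
Flux = S₀ · cos θ_z = 589 × 0.996012 = 586.7 W/m².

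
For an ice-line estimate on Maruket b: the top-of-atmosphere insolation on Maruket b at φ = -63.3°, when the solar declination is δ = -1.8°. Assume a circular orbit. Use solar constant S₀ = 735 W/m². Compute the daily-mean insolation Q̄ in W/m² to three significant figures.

cos H₀ = −tan(-63.3°) tan(-1.800°) = -0.0625, H₀ = 1.6333 rad.
Bracket: H₀ sin φ sin δ + cos φ cos δ sin H₀ = 1.6333×-0.89337×-0.03141 + 0.44932×0.99951×0.99805 = 0.045832 + 0.448224 = 0.494056.
Q̄ = (S₀/π) × [bracket] = (735/π) × 0.494056 = 115.6 W/m².

Q̄ ≈ 116 W/m²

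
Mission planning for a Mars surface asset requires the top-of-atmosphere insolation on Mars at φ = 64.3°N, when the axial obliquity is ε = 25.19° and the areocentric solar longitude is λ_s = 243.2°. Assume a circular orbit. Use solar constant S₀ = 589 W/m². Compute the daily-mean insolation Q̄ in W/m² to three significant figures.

Q̄ ≈ 4.01 W/m²

sin δ = sin 25.19° × sin 243.2° = -0.37990, so δ = -22.328°.
cos H₀ = −tan(+64.3°) tan(-22.328°) = 0.8534, H₀ = 0.5484 rad.
Bracket: H₀ sin φ sin δ + cos φ cos δ sin H₀ = 0.5484×0.90108×-0.37990 + 0.43366×0.92503×0.52132 = -0.187728 + 0.209127 = 0.021399.
Q̄ = (S₀/π) × [bracket] = (589/π) × 0.021399 = 4.012 W/m².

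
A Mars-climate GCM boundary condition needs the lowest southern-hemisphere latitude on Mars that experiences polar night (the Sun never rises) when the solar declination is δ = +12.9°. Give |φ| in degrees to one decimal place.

Polar night requires cos H₀ = −tan φ tan δ ≥ 1, i.e. tan φ tan δ ≤ −1.
The boundary is |tan φ| · |tan δ| = 1, so |φ| = 90° − |δ| = 90° − 12.9° = 77.1° in the southern hemisphere.

|φ| = 77.1°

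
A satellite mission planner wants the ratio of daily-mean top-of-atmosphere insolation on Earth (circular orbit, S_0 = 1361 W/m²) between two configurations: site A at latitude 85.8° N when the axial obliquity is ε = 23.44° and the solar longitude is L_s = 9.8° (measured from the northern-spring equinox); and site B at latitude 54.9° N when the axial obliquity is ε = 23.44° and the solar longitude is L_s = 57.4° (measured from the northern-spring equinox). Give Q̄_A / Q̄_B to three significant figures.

Q̄_A / Q̄_B ≈ 0.205

— Configuration A (ϕ=+85.8°):
Solar declination: sin δ = sin ε · sin L_s = sin 23.44° × sin 9.8° = 0.06771, so δ = +3.882°.
cos h₀ = −tan(+85.8°) tan(+3.882°) = -0.9241, h₀ = 2.7495 rad.
Bracket: h₀ sin ϕ sin δ + cos ϕ cos δ sin h₀ = 2.7495×0.99731×0.06771 + 0.07324×0.99771×0.38210 = 0.185668 + 0.027921 = 0.213589.
Q̄ = (S_0/π) × [bracket] = (1361/π) × 0.213589 = 92.531 W/m².
— Configuration B (ϕ=+54.9°):
Solar declination: sin δ = sin ε · sin L_s = sin 23.44° × sin 57.4° = 0.33512, so δ = +19.580°.
cos h₀ = −tan(+54.9°) tan(+19.580°) = -0.5061, h₀ = 2.1014 rad.
Bracket: h₀ sin ϕ sin δ + cos ϕ cos δ sin h₀ = 2.1014×0.81815×0.33512 + 0.57501×0.94218×0.86248 = 0.576159 + 0.467260 = 1.043419.
Q̄ = (S_0/π) × [bracket] = (1361/π) × 1.043419 = 452.03 W/m².
Ratio Q̄_A / Q̄_B = 92.531 / 452.03 = 0.2047.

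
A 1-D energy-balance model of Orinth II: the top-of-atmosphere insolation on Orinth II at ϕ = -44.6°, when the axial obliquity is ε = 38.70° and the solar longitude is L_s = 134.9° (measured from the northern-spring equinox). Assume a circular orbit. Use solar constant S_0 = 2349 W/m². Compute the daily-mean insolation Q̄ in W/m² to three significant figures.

Q̄ ≈ 170 W/m²

Solar declination: sin δ = sin ε · sin L_s = sin 38.70° × sin 134.9° = 0.44288, so δ = +26.288°.
cos h₀ = −tan(-44.6°) tan(+26.288°) = 0.4871, h₀ = 1.0620 rad.
Bracket: h₀ sin ϕ sin δ + cos ϕ cos δ sin h₀ = 1.0620×-0.70215×0.44288 + 0.71203×0.89658×0.87333 = -0.330248 + 0.557527 = 0.227279.
Q̄ = (S_0/π) × [bracket] = (2349/π) × 0.227279 = 169.9 W/m².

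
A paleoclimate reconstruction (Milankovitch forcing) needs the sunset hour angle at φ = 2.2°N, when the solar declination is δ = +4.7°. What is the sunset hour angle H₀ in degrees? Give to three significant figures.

cos H₀ = −tan φ · tan δ = −tan(+2.2°) × tan(+4.700°) = -0.0032, so H₀ = 1.5740 rad = 90.18°.

H₀ = 90.2°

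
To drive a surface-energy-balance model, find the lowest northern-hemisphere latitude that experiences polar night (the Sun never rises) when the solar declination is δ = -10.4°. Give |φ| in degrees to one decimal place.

|φ| = 79.6°

Polar night requires cos H₀ = −tan φ tan δ ≥ 1, i.e. tan φ tan δ ≤ −1.
The boundary is |tan φ| · |tan δ| = 1, so |φ| = 90° − |δ| = 90° − 10.4° = 79.6° in the northern hemisphere.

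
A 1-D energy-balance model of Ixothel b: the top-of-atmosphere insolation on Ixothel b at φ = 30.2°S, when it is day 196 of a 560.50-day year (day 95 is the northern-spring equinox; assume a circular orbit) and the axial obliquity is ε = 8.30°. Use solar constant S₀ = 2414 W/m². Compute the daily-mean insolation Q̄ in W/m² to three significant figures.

Solar longitude: λ_s = 360° × (196 − 95)/560.50 = 64.871°.
sin δ = sin 8.30° × sin 64.871° = 0.13069, so δ = +7.510°.
cos H₀ = −tan(-30.2°) tan(+7.510°) = 0.0767, H₀ = 1.4940 rad.
Bracket: H₀ sin φ sin δ + cos φ cos δ sin H₀ = 1.4940×-0.50302×0.13069 + 0.86427×0.99142×0.99705 = -0.098215 + 0.854327 = 0.756112.
Q̄ = (S₀/π) × [bracket] = (2414/π) × 0.756112 = 581.0 W/m².

Q̄ ≈ 581 W/m²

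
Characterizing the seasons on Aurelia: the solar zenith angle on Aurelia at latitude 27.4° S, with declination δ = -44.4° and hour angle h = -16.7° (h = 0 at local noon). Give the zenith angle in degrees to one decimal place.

θ_z = 21.6°

cos θ_z = sin φ sin δ + cos φ cos δ cos h = 0.321985 + 0.607566 = 0.929551.
θ_z = arccos(0.929551) = 21.6°.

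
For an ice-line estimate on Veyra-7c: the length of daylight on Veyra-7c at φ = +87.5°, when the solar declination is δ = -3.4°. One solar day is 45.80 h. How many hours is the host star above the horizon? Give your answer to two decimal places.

0.00 h

cos H₀ = −tan φ · tan δ = 1.3607 ≥ 1, so the host star never rises (polar night) and H₀ = 0.
Daylight = 2H₀/(2π) × 45.80 h = (0.0000/π) × 45.80 = 0.00 h.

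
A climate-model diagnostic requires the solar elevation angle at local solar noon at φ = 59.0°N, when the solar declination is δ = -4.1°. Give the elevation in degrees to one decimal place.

26.9°

At local noon the hour angle is zero, so the zenith angle equals |φ − δ| = |+59.0° − (-4.100°)| = 63.100°.
Elevation = 90° − 63.100° = 26.9°.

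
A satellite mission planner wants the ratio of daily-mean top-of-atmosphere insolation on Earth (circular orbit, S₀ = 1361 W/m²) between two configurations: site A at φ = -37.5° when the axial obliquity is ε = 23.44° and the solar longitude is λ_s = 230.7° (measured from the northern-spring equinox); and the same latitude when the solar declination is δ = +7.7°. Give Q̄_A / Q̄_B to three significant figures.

Q̄_A / Q̄_B ≈ 1.62

— Configuration A (φ=-37.5°):
Solar declination: sin δ = sin ε · sin λ_s = sin 23.44° × sin 230.7° = -0.30782, so δ = -17.928°.
cos H₀ = −tan(-37.5°) tan(-17.928°) = -0.2483, H₀ = 1.8217 rad.
Bracket: H₀ sin φ sin δ + cos φ cos δ sin H₀ = 1.8217×-0.60876×-0.30782 + 0.79335×0.95144×0.96869 = 0.341366 + 0.731191 = 1.072557.
Q̄ = (S₀/π) × [bracket] = (1361/π) × 1.072557 = 464.65 W/m².
— Configuration B (φ=-37.5°):
cos H₀ = −tan(-37.5°) tan(+7.700°) = 0.1037, H₀ = 1.4669 rad.
Bracket: H₀ sin φ sin δ + cos φ cos δ sin H₀ = 1.4669×-0.60876×0.13399 + 0.79335×0.99098×0.99460 = -0.119652 + 0.781949 = 0.662297.
Q̄ = (S₀/π) × [bracket] = (1361/π) × 0.662297 = 286.92 W/m².
Ratio Q̄_A / Q̄_B = 464.65 / 286.92 = 1.619.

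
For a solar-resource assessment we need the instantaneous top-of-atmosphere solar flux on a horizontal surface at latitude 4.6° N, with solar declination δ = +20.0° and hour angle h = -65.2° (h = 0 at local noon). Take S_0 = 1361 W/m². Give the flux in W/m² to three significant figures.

572 W/m²

cos θ_z = sin ϕ sin δ + cos ϕ cos δ cos h = 0.027430 + 0.392886 = 0.420316.
Flux = S_0 · cos θ_z = 1361 × 0.420316 = 572.1 W/m².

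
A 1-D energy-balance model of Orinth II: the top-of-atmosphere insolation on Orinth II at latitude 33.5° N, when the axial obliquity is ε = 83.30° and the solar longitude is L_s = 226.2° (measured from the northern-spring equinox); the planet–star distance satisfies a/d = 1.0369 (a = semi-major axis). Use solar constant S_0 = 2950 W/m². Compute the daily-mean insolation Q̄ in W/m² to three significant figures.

Q̄ ≈ 102 W/m²

Solar declination: sin δ = sin ε · sin L_s = sin 83.30° × sin 226.2° = -0.71683, so δ = -45.793°.
cos h₀ = −tan(+33.5°) tan(-45.793°) = 0.6805, h₀ = 0.8224 rad.
Bracket: h₀ sin ϕ sin δ + cos ϕ cos δ sin h₀ = 0.8224×0.55194×-0.71683 + 0.83389×0.69725×0.73277 = -0.325380 + 0.426054 = 0.100674.
Inverse-square distance factor (a/d)² = 1.0369² = 1.075162.
Q̄ = (S_0/π) × 1.075162 × [bracket] = (2950/π) × 1.075162 × 0.100674 = 101.6 W/m².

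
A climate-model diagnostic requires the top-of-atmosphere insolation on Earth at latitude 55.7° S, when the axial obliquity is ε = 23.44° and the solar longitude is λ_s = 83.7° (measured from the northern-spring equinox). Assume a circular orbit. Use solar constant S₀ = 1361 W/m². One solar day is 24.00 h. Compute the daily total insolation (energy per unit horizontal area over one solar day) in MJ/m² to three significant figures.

Solar declination: sin δ = sin ε · sin λ_s = sin 23.44° × sin 83.7° = 0.39539, so δ = +23.290°.
cos H₀ = −tan(-55.7°) tan(+23.290°) = 0.6310, H₀ = 0.8879 rad.
Bracket: H₀ sin φ sin δ + cos φ cos δ sin H₀ = 0.8879×-0.82610×0.39539 + 0.56353×0.91851×0.77575 = -0.290016 + 0.401534 = 0.111518.
Q̄ = (S₀/π) × [bracket] = (1361/π) × 0.111518 = 48.312 W/m².
Daily total = Q̄ × 24.00 h × 3600 s/h = 48.312 × 24.00 × 3600 / 10⁶ = 4.174 MJ/m².

4.17 MJ/m²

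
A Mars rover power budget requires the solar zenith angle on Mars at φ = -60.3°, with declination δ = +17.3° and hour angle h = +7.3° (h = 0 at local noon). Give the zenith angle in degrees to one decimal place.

cos θ_z = sin φ sin δ + cos φ cos δ cos h = -0.258309 + 0.469210 = 0.210901.
θ_z = arccos(0.210901) = 77.8°.

θ_z = 77.8°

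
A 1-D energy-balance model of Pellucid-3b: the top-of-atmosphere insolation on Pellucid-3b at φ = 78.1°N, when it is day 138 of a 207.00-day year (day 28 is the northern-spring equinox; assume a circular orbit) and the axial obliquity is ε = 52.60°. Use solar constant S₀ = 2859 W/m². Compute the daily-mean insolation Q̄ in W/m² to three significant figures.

Solar longitude: λ_s = 360° × (138 − 28)/207.00 = 191.304°.
sin δ = sin 52.60° × sin 191.304° = -0.15572, so δ = -8.959°.
cos H₀ = −tan(+78.1°) tan(-8.959°) = 0.7481, H₀ = 0.7256 rad.
Bracket: H₀ sin φ sin δ + cos φ cos δ sin H₀ = 0.7256×0.97851×-0.15572 + 0.20620×0.98780×0.66361 = -0.110562 + 0.135167 = 0.024605.
Q̄ = (S₀/π) × [bracket] = (2859/π) × 0.024605 = 22.39 W/m².

Q̄ ≈ 22.4 W/m²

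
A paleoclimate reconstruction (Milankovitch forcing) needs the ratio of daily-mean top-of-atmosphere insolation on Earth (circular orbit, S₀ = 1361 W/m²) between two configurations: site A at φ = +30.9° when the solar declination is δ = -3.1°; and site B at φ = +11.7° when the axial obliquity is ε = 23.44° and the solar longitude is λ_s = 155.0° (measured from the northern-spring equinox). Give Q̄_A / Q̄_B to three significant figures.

Q̄_A / Q̄_B ≈ 0.798

— Configuration A (φ=+30.9°):
cos H₀ = −tan(+30.9°) tan(-3.100°) = 0.0324, H₀ = 1.5384 rad.
Bracket: H₀ sin φ sin δ + cos φ cos δ sin H₀ = 1.5384×0.51354×-0.05408 + 0.85806×0.99854×0.99947 = -0.042725 + 0.856353 = 0.813628.
Q̄ = (S₀/π) × [bracket] = (1361/π) × 0.813628 = 352.48 W/m².
— Configuration B (φ=+11.7°):
Solar declination: sin δ = sin ε · sin λ_s = sin 23.44° × sin 155.0° = 0.16811, so δ = +9.678°.
cos H₀ = −tan(+11.7°) tan(+9.678°) = -0.0353, H₀ = 1.6061 rad.
Bracket: H₀ sin φ sin δ + cos φ cos δ sin H₀ = 1.6061×0.20279×0.16811 + 0.97922×0.98577×0.99938 = 0.054754 + 0.964687 = 1.019441.
Q̄ = (S₀/π) × [bracket] = (1361/π) × 1.019441 = 441.64 W/m².
Ratio Q̄_A / Q̄_B = 352.48 / 441.64 = 0.7981.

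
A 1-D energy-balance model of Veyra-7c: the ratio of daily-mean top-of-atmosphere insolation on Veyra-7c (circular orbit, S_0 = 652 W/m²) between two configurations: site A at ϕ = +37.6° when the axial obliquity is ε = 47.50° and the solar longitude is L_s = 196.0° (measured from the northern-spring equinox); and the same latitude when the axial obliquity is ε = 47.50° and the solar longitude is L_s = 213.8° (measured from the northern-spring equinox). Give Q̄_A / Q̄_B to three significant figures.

— Configuration A (ϕ=+37.6°):
Solar declination: sin δ = sin ε · sin L_s = sin 47.50° × sin 196.0° = -0.20322, so δ = -11.725°.
cos h₀ = −tan(+37.6°) tan(-11.725°) = 0.1598, h₀ = 1.4103 rad.
Bracket: h₀ sin ϕ sin δ + cos ϕ cos δ sin h₀ = 1.4103×0.61015×-0.20322 + 0.79229×0.97913×0.98714 = -0.174870 + 0.765779 = 0.590909.
Q̄ = (S_0/π) × [bracket] = (652/π) × 0.590909 = 122.64 W/m².
— Configuration B (ϕ=+37.6°):
Solar declination: sin δ = sin ε · sin L_s = sin 47.50° × sin 213.8° = -0.41014, so δ = -24.214°.
cos h₀ = −tan(+37.6°) tan(-24.214°) = 0.3463, h₀ = 1.2171 rad.
Bracket: h₀ sin ϕ sin δ + cos ϕ cos δ sin h₀ = 1.2171×0.61015×-0.41014 + 0.79229×0.91202×0.93812 = -0.304576 + 0.677871 = 0.373295.
Q̄ = (S_0/π) × [bracket] = (652/π) × 0.373295 = 77.473 W/m².
Ratio Q̄_A / Q̄_B = 122.64 / 77.473 = 1.583.

Q̄_A / Q̄_B ≈ 1.58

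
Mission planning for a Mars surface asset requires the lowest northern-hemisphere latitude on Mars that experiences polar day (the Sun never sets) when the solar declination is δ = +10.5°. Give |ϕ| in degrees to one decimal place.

|ϕ| = 79.5°

Polar day requires cos h₀ = −tan ϕ tan δ ≤ −1, i.e. tan ϕ tan δ ≥ 1.
The boundary is |tan ϕ| · |tan δ| = 1, so |ϕ| = 90° − |δ| = 90° − 10.5° = 79.5° in the northern hemisphere.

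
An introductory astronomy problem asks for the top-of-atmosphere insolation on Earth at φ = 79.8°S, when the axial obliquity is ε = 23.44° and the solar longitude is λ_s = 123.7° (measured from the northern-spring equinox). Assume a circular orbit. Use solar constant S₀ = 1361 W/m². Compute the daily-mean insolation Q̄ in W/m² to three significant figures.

Q̄ ≈ 0.00 W/m²

Solar declination: sin δ = sin ε · sin λ_s = sin 23.44° × sin 123.7° = 0.33094, so δ = +19.326°.
cos H₀ = −tan(-79.8°) tan(+19.326°) = 1.9491 ≥ 1 ⇒ polar night, H₀ = 0 and Q̄ = 0.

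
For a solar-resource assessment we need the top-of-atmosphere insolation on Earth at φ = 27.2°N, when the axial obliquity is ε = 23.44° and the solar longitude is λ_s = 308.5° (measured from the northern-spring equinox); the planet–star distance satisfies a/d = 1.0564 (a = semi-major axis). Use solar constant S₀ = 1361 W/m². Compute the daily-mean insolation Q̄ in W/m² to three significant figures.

Solar declination: sin δ = sin ε · sin λ_s = sin 23.44° × sin 308.5° = -0.31131, so δ = -18.138°.
cos H₀ = −tan(+27.2°) tan(-18.138°) = 0.1684, H₀ = 1.4016 rad.
Bracket: H₀ sin φ sin δ + cos φ cos δ sin H₀ = 1.4016×0.45710×-0.31131 + 0.88942×0.95031×0.98573 = -0.199447 + 0.833163 = 0.633716.
Inverse-square distance factor (a/d)² = 1.0564² = 1.115981.
Q̄ = (S₀/π) × 1.115981 × [bracket] = (1361/π) × 1.115981 × 0.633716 = 306.4 W/m².

Q̄ ≈ 306 W/m²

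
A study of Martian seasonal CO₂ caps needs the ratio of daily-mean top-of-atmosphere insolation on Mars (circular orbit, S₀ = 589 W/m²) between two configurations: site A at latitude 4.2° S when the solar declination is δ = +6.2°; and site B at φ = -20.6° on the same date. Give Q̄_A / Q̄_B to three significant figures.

— Configuration A (φ=-4.2°):
cos H₀ = −tan(-4.2°) tan(+6.200°) = 0.0080, H₀ = 1.5628 rad.
Bracket: H₀ sin φ sin δ + cos φ cos δ sin H₀ = 1.5628×-0.07324×0.10800 + 0.99731×0.99415×0.99997 = -0.012362 + 0.991446 = 0.979084.
Q̄ = (S₀/π) × [bracket] = (589/π) × 0.979084 = 183.56 W/m².
— Configuration B (φ=-20.6°):
cos H₀ = −tan(-20.6°) tan(+6.200°) = 0.0408, H₀ = 1.5300 rad.
Bracket: H₀ sin φ sin δ + cos φ cos δ sin H₀ = 1.5300×-0.35184×0.10800 + 0.93606×0.99415×0.99917 = -0.058138 + 0.929812 = 0.871674.
Q̄ = (S₀/π) × [bracket] = (589/π) × 0.871674 = 163.43 W/m².
Ratio Q̄_A / Q̄_B = 183.56 / 163.43 = 1.123.

Q̄_A / Q̄_B ≈ 1.12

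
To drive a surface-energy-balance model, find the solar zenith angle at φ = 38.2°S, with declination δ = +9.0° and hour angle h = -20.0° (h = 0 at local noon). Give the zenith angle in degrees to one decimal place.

θ_z = 50.8°

cos θ_z = sin φ sin δ + cos φ cos δ cos h = -0.096740 + 0.729372 = 0.632632.
θ_z = arccos(0.632632) = 50.8°.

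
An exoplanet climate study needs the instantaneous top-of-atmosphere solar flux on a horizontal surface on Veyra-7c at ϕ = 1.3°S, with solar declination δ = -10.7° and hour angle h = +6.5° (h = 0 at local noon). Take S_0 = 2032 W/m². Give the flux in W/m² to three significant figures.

cos θ_z = sin ϕ sin δ + cos ϕ cos δ cos h = 0.004212 + 0.976045 = 0.980257.
Flux = S_0 · cos θ_z = 2032 × 0.980257 = 1992 W/m².

1.99e+03 W/m²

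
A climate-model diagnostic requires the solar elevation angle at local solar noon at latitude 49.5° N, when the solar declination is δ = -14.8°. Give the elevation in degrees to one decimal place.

At local noon the hour angle is zero, so the zenith angle equals |φ − δ| = |+49.5° − (-14.800°)| = 64.300°.
Elevation = 90° − 64.300° = 25.7°.

25.7°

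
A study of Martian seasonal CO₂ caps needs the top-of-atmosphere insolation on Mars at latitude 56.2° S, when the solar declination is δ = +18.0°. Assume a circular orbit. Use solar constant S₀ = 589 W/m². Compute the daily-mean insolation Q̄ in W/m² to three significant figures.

Q̄ ≈ 35.5 W/m²

cos H₀ = −tan(-56.2°) tan(+18.000°) = 0.4854, H₀ = 1.0640 rad.
Bracket: H₀ sin φ sin δ + cos φ cos δ sin H₀ = 1.0640×-0.83098×0.30902 + 0.55630×0.95106×0.87431 = -0.273224 + 0.462575 = 0.189351.
Q̄ = (S₀/π) × [bracket] = (589/π) × 0.189351 = 35.50 W/m².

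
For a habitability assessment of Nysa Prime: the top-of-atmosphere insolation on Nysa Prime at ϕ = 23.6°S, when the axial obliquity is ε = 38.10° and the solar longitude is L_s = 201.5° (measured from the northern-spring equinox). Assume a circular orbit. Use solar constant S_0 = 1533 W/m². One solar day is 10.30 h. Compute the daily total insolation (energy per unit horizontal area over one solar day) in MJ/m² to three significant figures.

Solar declination: sin δ = sin ε · sin L_s = sin 38.10° × sin 201.5° = -0.22614, so δ = -13.070°.
cos h₀ = −tan(-23.6°) tan(-13.070°) = -0.1014, h₀ = 1.6724 rad.
Bracket: h₀ sin ϕ sin δ + cos ϕ cos δ sin h₀ = 1.6724×-0.40035×-0.22614 + 0.91636×0.97409×0.99484 = 0.151411 + 0.888011 = 1.039422.
Q̄ = (S_0/π) × [bracket] = (1533/π) × 1.039422 = 507.21 W/m².
Daily total = Q̄ × 10.30 h × 3600 s/h = 507.21 × 10.30 × 3600 / 10⁶ = 18.81 MJ/m².

18.8 MJ/m²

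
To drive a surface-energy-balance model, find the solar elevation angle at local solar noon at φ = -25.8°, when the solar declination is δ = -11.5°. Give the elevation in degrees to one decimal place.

At local noon the hour angle is zero, so the zenith angle equals |φ − δ| = |-25.8° − (-11.500°)| = 14.300°.
Elevation = 90° − 14.300° = 75.7°.

75.7°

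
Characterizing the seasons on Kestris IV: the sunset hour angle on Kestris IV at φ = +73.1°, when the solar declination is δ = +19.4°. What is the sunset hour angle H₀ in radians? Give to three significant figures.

H₀ = 3.14 rad

Sunrise equation: cos H₀ = −tan φ · tan δ = -1.1591 ≤ −1, so the host star never sets (polar day) and H₀ = π.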